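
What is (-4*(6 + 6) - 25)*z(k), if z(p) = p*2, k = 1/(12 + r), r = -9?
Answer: -146/3 ≈ -48.667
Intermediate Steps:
k = ⅓ (k = 1/(12 - 9) = 1/3 = ⅓ ≈ 0.33333)
z(p) = 2*p
(-4*(6 + 6) - 25)*z(k) = (-4*(6 + 6) - 25)*(2*(⅓)) = (-4*12 - 25)*(⅔) = (-48 - 25)*(⅔) = -73*⅔ = -146/3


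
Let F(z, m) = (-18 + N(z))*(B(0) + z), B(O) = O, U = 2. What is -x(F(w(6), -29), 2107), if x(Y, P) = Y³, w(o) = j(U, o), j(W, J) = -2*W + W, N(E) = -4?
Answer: -85184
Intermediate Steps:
j(W, J) = -W
w(o) = -2 (w(o) = -1*2 = -2)
F(z, m) = -22*z (F(z, m) = (-18 - 4)*(0 + z) = -22*z)
-x(F(w(6), -29), 2107) = -(-22*(-2))³ = -1*44³ = -1*85184 = -85184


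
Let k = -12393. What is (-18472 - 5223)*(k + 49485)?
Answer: -878894940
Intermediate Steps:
(-18472 - 5223)*(k + 49485) = (-18472 - 5223)*(-12393 + 49485) = -23695*37092 = -878894940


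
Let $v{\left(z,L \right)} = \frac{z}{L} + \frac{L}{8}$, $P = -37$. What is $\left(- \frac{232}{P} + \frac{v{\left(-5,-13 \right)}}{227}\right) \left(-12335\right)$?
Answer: $- \frac{67500610805}{873496} \approx -77276.0$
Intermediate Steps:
$v{\left(z,L \right)} = \frac{L}{8} + \frac{z}{L}$ ($v{\left(z,L \right)} = \frac{z}{L} + L \frac{1}{8} = \frac{z}{L} + \frac{L}{8} = \frac{L}{8} + \frac{z}{L}$)
$\left(- \frac{232}{P} + \frac{v{\left(-5,-13 \right)}}{227}\right) \left(-12335\right) = \left(- \frac{232}{-37} + \frac{\frac{1}{8} \left(-13\right) - \frac{5}{-13}}{227}\right) \left(-12335\right) = \left(\left(-232\right) \left(- \frac{1}{37}\right) + \left(- \frac{13}{8} - - \frac{5}{13}\right) \frac{1}{227}\right) \left(-12335\right) = \left(\frac{232}{37} + \left(- \frac{13}{8} + \frac{5}{13}\right) \frac{1}{227}\right) \left(-12335\right) = \left(\frac{232}{37} - \frac{129}{23608}\right) \left(-12335\right) = \frac{5472283}{873496} \left(-12335\right) = - \frac{67500610805}{873496}$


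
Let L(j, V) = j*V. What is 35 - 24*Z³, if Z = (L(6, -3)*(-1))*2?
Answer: -1119709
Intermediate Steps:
L(j, V) = V*j
Z = 36 (Z = (-3*6*(-1))*2 = -18*(-1)*2 = 18*2 = 36)
35 - 24*Z³ = 35 - 24*36³ = 35 - 24*46656 = 35 - 1119744 = -1119709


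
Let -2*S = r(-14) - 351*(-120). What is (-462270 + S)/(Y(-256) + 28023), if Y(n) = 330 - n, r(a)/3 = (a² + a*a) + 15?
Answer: -967881/57218 ≈ -16.916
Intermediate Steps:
r(a) = 45 + 6*a² (r(a) = 3*((a² + a*a) + 15) = 3*((a² + a²) + 15) = 3*(2*a² + 15) = 3*(15 + 2*a²) = 45 + 6*a²)
S = -43341/2 (S = -((45 + 6*(-14)²) - 351*(-120))/2 = -((45 + 6*196) + 42120)/2 = -((45 + 1176) + 42120)/2 = -(1221 + 42120)/2 = -½*43341 = -43341/2 ≈ -21671.)
(-462270 + S)/(Y(-256) + 28023) = (-462270 - 43341/2)/((330 - 1*(-256)) + 28023) = -967881/(2*((330 + 256) + 28023)) = -967881/(2*(586 + 28023)) = -967881/2/28609 = -967881/2*1/28609 = -967881/57218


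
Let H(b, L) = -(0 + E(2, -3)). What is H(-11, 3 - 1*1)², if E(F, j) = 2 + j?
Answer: 1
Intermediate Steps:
H(b, L) = 1 (H(b, L) = -(0 + (2 - 3)) = -(0 - 1) = -1*(-1) = 1)
H(-11, 3 - 1*1)² = 1² = 1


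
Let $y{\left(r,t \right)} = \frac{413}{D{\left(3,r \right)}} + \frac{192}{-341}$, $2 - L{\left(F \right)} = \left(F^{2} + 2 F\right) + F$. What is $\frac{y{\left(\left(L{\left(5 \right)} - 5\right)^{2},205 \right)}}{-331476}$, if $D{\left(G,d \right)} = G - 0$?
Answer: $- \frac{140257}{339099948} \approx -0.00041362$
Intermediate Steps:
$L{\left(F \right)} = 2 - F^{2} - 3 F$ ($L{\left(F \right)} = 2 - \left(\left(F^{2} + 2 F\right) + F\right) = 2 - \left(F^{2} + 3 F\right) = 2 - F^{2} - 3 F$)
$D{\left(G,d \right)} = G$ ($D{\left(G,d \right)} = G + 0 = G$)
$y{\left(r,t \right)} = \frac{140257}{1023}$ ($y{\left(r,t \right)} = \frac{413}{3} + \frac{192}{-341} = 413 \cdot \frac{1}{3} + 192 \left(- \frac{1}{341}\right) = \frac{413}{3} - \frac{192}{341} = \frac{140257}{1023}$)
$\frac{y{\left(\left(L{\left(5 \right)} - 5\right)^{2},205 \right)}}{-331476} = \frac{140257}{1023 \left(-331476\right)} = \frac{140257}{1023} \left(- \frac{1}{331476}\right) = - \frac{140257}{339099948}$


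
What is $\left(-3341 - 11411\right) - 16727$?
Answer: $-31479$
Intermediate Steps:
$\left(-3341 - 11411\right) - 16727 = \left(-3341 - 11411\right) + \left(-23129 + 6402\right) = -14752 - 16727 = -31479$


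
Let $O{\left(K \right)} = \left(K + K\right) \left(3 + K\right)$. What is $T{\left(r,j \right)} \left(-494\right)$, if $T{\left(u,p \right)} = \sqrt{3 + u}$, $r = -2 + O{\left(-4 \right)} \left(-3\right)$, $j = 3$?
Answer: $- 494 i \sqrt{23} \approx - 2369.1 i$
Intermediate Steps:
$O{\left(K \right)} = 2 K \left(3 + K\right)$
$r = -26$ ($r = -2 + 2 \left(-4\right) \left(3 - 4\right) \left(-3\right) = -2 + 2 \left(-4\right) \left(-1\right) \left(-3\right) = -2 + 8 \left(-3\right) = -2 - 24 = -26$)
$T{\left(r,j \right)} \left(-494\right) = \sqrt{3 - 26} \left(-494\right) = \sqrt{-23} \left(-494\right) = i \sqrt{23} \left(-494\right) = - 494 i \sqrt{23}$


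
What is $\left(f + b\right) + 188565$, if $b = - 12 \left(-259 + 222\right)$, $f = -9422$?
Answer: $179587$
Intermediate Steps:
$b = 444$ ($b = \left(-12\right) \left(-37\right) = 444$)
$\left(f + b\right) + 188565 = \left(-9422 + 444\right) + 188565 = -8978 + 188565 = 179587$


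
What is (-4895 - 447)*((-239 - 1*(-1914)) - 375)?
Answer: -6944600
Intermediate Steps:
(-4895 - 447)*((-239 - 1*(-1914)) - 375) = -5342*((-239 + 1914) - 375) = -5342*(1675 - 375) = -5342*1300 = -6944600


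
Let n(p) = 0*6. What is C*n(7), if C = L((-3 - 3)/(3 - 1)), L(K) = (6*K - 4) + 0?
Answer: 0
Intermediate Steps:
n(p) = 0
L(K) = -4 + 6*K (L(K) = (-4 + 6*K) + 0 = -4 + 6*K)
C = -22 (C = -4 + 6*((-3 - 3)/(3 - 1)) = -4 + 6*(-6/2) = -4 + 6*(-6*½) = -4 + 6*(-3) = -4 - 18 = -22)
C*n(7) = -22*0 = 0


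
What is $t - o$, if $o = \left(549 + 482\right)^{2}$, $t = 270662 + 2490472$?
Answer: $1698173$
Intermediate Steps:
$t = 2761134$
$o = 1062961$ ($o = 1031^{2} = 1062961$)
$t - o = 2761134 - 1062961 = 1698173$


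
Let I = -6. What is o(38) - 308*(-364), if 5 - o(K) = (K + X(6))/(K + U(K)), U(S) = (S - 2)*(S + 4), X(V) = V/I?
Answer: 173781313/1550 ≈ 1.1212e+5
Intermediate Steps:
X(V) = -V/6 (X(V) = V/(-6) = V*(-⅙) = -V/6)
U(S) = (-2 + S)*(4 + S)
o(K) = 5 - (-1 + K)/(-8 + K² + 3*K) (o(K) = 5 - (K - ⅙*6)/(K + (-8 + K² + 2*K)) = 5 - (K - 1)/(-8 + K² + 3*K) = 5 - (-1 + K)/(-8 + K² + 3*K))
o(38) - 308*(-364) = (-39 + 5*38² + 14*38)/(-8 + 38² + 3*38) - 308*(-364) = (-39 + 5*1444 + 532)/(-8 + 1444 + 114) + 112112 = (-39 + 7220 + 532)/1550 + 112112 = (1/1550)*7713 + 112112 = 7713/1550 + 112112 = 173781313/1550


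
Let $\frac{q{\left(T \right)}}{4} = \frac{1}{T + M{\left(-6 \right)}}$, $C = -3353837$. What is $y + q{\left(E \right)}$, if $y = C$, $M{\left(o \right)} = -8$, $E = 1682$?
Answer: $- \frac{2807161567}{837} \approx -3.3538 \cdot 10^{6}$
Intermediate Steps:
$q{\left(T \right)} = \frac{4}{-8 + T}$ ($q{\left(T \right)} = \frac{4}{T - 8} = \frac{4}{-8 + T}$)
$y = -3353837$
$y + q{\left(E \right)} = -3353837 + \frac{4}{-8 + 1682} = -3353837 + \frac{4}{1674} = -3353837 + 4 \cdot \frac{1}{1674} = -3353837 + \frac{2}{837} = - \frac{2807161567}{837}$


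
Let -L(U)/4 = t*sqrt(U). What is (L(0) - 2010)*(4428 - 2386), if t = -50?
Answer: -4104420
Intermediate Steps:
L(U) = 200*sqrt(U) (L(U) = -(-200)*sqrt(U) = 200*sqrt(U))
(L(0) - 2010)*(4428 - 2386) = (200*sqrt(0) - 2010)*(4428 - 2386) = (200*0 - 2010)*2042 = (0 - 2010)*2042 = -2010*2042 = -4104420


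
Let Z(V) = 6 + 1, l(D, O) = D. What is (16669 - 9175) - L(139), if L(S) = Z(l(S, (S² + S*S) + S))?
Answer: 7487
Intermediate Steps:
Z(V) = 7
L(S) = 7
(16669 - 9175) - L(139) = (16669 - 9175) - 1*7 = 7494 - 7 = 7487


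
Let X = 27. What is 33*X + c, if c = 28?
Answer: 919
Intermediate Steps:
33*X + c = 33*27 + 28 = 891 + 28 = 919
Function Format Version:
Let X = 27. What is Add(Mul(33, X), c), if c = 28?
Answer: 919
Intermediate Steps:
Add(Mul(33, X), c) = Add(Mul(33, 27), 28) = Add(891, 28) = 919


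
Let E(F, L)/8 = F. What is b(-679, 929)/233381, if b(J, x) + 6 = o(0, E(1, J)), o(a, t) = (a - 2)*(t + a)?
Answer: -22/233381 ≈ -9.4266e-5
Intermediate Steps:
E(F, L) = 8*F
o(a, t) = (-2 + a)*(a + t)
b(J, x) = -22 (b(J, x) = -6 + (0² - 2*0 - 16 + 0*(8*1)) = -6 + (0 + 0 - 2*8 + 0*8) = -6 + (0 + 0 - 16 + 0) = -6 - 16 = -22)
b(-679, 929)/233381 = -22/233381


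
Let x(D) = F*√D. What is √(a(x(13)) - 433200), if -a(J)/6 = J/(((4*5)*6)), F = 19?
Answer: √(-43320000 - 95*√13)/10 ≈ 658.18*I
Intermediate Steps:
x(D) = 19*√D
a(J) = -J/20 (a(J) = -6*J/((4*5)*6) = -6*J/(20*6) = -6*J/120 = -J/20)
√(a(x(13)) - 433200) = √(-19*√13/20 - 433200) = √(-433200 - 19*√13/20)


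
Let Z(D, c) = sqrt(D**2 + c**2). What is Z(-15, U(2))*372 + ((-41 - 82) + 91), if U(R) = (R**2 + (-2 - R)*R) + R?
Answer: -32 + 372*sqrt(229) ≈ 5597.4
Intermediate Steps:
U(R) = R + R**2 + R*(-2 - R) (U(R) = (R**2 + R*(-2 - R)) + R = R + R**2 + R*(-2 - R))
Z(-15, U(2))*372 + ((-41 - 82) + 91) = sqrt((-15)**2 + (-1*2)**2)*372 + ((-41 - 82) + 91) = sqrt(225 + (-2)**2)*372 + (-123 + 91) = sqrt(225 + 4)*372 - 32 = sqrt(229)*372 - 32 = 372*sqrt(229) - 32 = -32 + 372*sqrt(229)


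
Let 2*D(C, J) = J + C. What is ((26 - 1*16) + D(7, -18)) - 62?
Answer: -115/2 ≈ -57.500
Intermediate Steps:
D(C, J) = C/2 + J/2 (D(C, J) = (J + C)/2 = (C + J)/2 = C/2 + J/2)
((26 - 1*16) + D(7, -18)) - 62 = ((26 - 1*16) + ((½)*7 + (½)*(-18))) - 62 = ((26 - 16) + (7/2 - 9)) - 62 = (10 - 11/2) - 62 = 9/2 - 62 = -115/2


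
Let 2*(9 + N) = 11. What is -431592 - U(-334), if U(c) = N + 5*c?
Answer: -859837/2 ≈ -4.2992e+5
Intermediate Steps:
N = -7/2 (N = -9 + (½)*11 = -9 + 11/2 = -7/2 ≈ -3.5000)
U(c) = -7/2 + 5*c
-431592 - U(-334) = -431592 - (-7/2 + 5*(-334)) = -431592 - (-7/2 - 1670) = -431592 - 1*(-3347/2) = -431592 + 3347/2 = -859837/2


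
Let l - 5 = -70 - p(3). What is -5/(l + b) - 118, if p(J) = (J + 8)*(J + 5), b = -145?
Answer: -35159/298 ≈ -117.98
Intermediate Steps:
p(J) = (5 + J)*(8 + J) (p(J) = (8 + J)*(5 + J) = (5 + J)*(8 + J))
l = -153 (l = 5 + (-70 - (40 + 3**2 + 13*3)) = 5 + (-70 - (40 + 9 + 39)) = 5 + (-70 - 1*88) = 5 + (-70 - 88) = 5 - 158 = -153)
-5/(l + b) - 118 = -5/(-153 - 145) - 118 = -5/(-298) - 118 = -1/298*(-5) - 118 = 5/298 - 118 = -35159/298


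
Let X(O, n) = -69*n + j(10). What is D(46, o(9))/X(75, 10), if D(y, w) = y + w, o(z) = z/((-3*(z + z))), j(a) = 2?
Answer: -275/4128 ≈ -0.066618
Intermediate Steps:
X(O, n) = 2 - 69*n (X(O, n) = -69*n + 2 = 2 - 69*n)
o(z) = -⅙ (o(z) = z/((-6*z)) = z*(-1/(6*z)) = -⅙)
D(y, w) = w + y
D(46, o(9))/X(75, 10) = (-⅙ + 46)/(2 - 69*10) = 275/(6*(2 - 690)) = (275/6)/(-688) = (275/6)*(-1/688) = -275/4128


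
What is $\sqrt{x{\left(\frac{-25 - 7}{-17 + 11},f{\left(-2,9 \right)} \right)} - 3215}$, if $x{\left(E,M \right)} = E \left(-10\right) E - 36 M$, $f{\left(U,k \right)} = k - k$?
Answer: $\frac{i \sqrt{31495}}{3} \approx 59.156 i$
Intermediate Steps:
$f{\left(U,k \right)} = 0$
$x{\left(E,M \right)} = - 36 M - 10 E^{2}$ ($x{\left(E,M \right)} = - 10 E E - 36 M = - 10 E^{2} - 36 M = - 36 M - 10 E^{2}$)
$\sqrt{x{\left(\frac{-25 - 7}{-17 + 11},f{\left(-2,9 \right)} \right)} - 3215} = \sqrt{\left(\left(-36\right) 0 - 10 \left(\frac{-25 - 7}{-17 + 11}\right)^{2}\right) - 3215} = \sqrt{\left(0 - 10 \left(- \frac{32}{-6}\right)^{2}\right) - 3215} = \sqrt{\left(0 - 10 \left(\left(-32\right) \left(- \frac{1}{6}\right)\right)^{2}\right) - 3215} = \sqrt{\left(0 - 10 \left(\frac{16}{3}\right)^{2}\right) - 3215} = \sqrt{\left(0 - \frac{2560}{9}\right) - 3215} = \sqrt{- \frac{2560}{9} - 3215} = \sqrt{- \frac{31495}{9}} = \frac{i \sqrt{31495}}{3}$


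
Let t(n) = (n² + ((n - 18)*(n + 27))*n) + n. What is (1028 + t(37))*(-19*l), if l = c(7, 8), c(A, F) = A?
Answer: -6307658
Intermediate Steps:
l = 7
t(n) = n + n² + n*(-18 + n)*(27 + n) (t(n) = (n² + ((-18 + n)*(27 + n))*n) + n = (n² + n*(-18 + n)*(27 + n)) + n = n + n² + n*(-18 + n)*(27 + n))
(1028 + t(37))*(-19*l) = (1028 + 37*(-485 + 37² + 10*37))*(-19*7) = (1028 + 37*(-485 + 1369 + 370))*(-133) = (1028 + 37*1254)*(-133) = (1028 + 46398)*(-133) = 47426*(-133) = -6307658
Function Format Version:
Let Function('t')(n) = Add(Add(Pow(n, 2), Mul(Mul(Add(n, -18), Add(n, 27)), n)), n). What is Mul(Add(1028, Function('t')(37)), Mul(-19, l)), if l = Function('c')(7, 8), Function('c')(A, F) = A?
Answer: -6307658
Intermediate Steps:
l = 7
Function('t')(n) = Add(n, Pow(n, 2), Mul(n, Add(-18, n), Add(27, n))) (Function('t')(n) = Add(Add(Pow(n, 2), Mul(Mul(Add(-18, n), Add(27, n)), n)), n) = Add(Add(Pow(n, 2), Mul(n, Add(-18, n), Add(27, n))), n) = Add(n, Pow(n, 2), Mul(n, Add(-18, n), Add(27, n))))
Mul(Add(1028, Function('t')(37)), Mul(-19, l)) = Mul(Add(1028, Mul(37, Add(-485, Pow(37, 2), Mul(10, 37)))), Mul(-19, 7)) = Mul(Add(1028, Mul(37, Add(-485, 1369, 370))), -133) = Mul(Add(1028, Mul(37, 1254)), -133) = Mul(Add(1028, 46398), -133) = Mul(47426, -133) = -6307658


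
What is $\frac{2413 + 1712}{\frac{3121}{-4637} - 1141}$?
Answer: $- \frac{6375875}{1764646} \approx -3.6131$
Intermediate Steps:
$\frac{2413 + 1712}{\frac{3121}{-4637} - 1141} = \frac{4125}{3121 \left(- \frac{1}{4637}\right) - 1141} = \frac{4125}{- \frac{3121}{4637} - 1141} = \frac{4125}{- \frac{5293938}{4637}} = 4125 \left(- \frac{4637}{5293938}\right) = - \frac{6375875}{1764646}$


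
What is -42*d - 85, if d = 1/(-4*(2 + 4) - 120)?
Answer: -2033/24 ≈ -84.708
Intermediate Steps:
d = -1/144 (d = 1/(-4*6 - 120) = 1/(-24 - 120) = 1/(-144) = -1/144 ≈ -0.0069444)
-42*d - 85 = -42*(-1/144) - 85 = 7/24 - 85 = -2033/24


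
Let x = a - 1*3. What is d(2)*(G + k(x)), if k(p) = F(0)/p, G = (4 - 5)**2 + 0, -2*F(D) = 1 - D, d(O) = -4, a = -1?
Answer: -9/2 ≈ -4.5000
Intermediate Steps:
x = -4 (x = -1 - 1*3 = -1 - 3 = -4)
F(D) = -1/2 + D/2 (F(D) = -(1 - D)/2 = -1/2 + D/2)
G = 1 (G = (-1)**2 + 0 = 1 + 0 = 1)
k(p) = -1/(2*p) (k(p) = (-1/2 + (1/2)*0)/p = (-1/2 + 0)/p = -1/(2*p))
d(2)*(G + k(x)) = -4*(1 - 1/2/(-4)) = -4*(1 - 1/2*(-1/4)) = -4*(1 + 1/8) = -4*9/8 = -9/2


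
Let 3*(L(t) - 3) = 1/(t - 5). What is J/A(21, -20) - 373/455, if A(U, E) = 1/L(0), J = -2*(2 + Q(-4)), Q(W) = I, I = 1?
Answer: -8381/455 ≈ -18.420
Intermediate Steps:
Q(W) = 1
L(t) = 3 + 1/(3*(-5 + t)) (L(t) = 3 + 1/(3*(t - 5)) = 3 + 1/(3*(-5 + t)))
J = -6 (J = -2*(2 + 1) = -2*3 = -6)
A(U, E) = 15/44 (A(U, E) = 1/((-44 + 9*0)/(3*(-5 + 0))) = 1/((⅓)*(-44 + 0)/(-5)) = 1/((⅓)*(-⅕)*(-44)) = 1/(44/15) = 15/44)
J/A(21, -20) - 373/455 = -6/15/44 - 373/455 = -6*44/15 - 373*1/455 = -88/5 - 373/455 = -8381/455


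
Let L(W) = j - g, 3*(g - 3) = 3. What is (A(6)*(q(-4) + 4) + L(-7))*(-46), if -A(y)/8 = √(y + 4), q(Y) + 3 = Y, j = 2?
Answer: 92 - 1104*√10 ≈ -3399.2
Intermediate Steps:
g = 4 (g = 3 + (⅓)*3 = 3 + 1 = 4)
q(Y) = -3 + Y
A(y) = -8*√(4 + y) (A(y) = -8*√(y + 4) = -8*√(4 + y))
L(W) = -2 (L(W) = 2 - 1*4 = 2 - 4 = -2)
(A(6)*(q(-4) + 4) + L(-7))*(-46) = ((-8*√(4 + 6))*((-3 - 4) + 4) - 2)*(-46) = ((-8*√10)*(-7 + 4) - 2)*(-46) = (-8*√10*(-3) - 2)*(-46) = (24*√10 - 2)*(-46) = (-2 + 24*√10)*(-46) = 92 - 1104*√10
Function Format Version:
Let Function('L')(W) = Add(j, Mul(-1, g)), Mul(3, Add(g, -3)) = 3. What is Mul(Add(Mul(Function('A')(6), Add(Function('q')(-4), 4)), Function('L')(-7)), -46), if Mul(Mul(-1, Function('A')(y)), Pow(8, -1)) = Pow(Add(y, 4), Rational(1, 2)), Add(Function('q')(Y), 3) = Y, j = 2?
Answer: Add(92, Mul(-1104, Pow(10, Rational(1, 2)))) ≈ -3399.2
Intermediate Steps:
g = 4 (g = Add(3, Mul(Rational(1, 3), 3)) = Add(3, 1) = 4)
Function('q')(Y) = Add(-3, Y)
Function('A')(y) = Mul(-8, Pow(Add(4, y), Rational(1, 2))) (Function('A')(y) = Mul(-8, Pow(Add(y, 4), Rational(1, 2))) = Mul(-8, Pow(Add(4, y), Rational(1, 2))))
Function('L')(W) = -2 (Function('L')(W) = Add(2, Mul(-1, 4)) = Add(2, -4) = -2)
Mul(Add(Mul(Function('A')(6), Add(Function('q')(-4), 4)), Function('L')(-7)), -46) = Mul(Add(Mul(Mul(-8, Pow(Add(4, 6), Rational(1, 2))), Add(Add(-3, -4), 4)), -2), -46) = Mul(Add(Mul(Mul(-8, Pow(10, Rational(1, 2))), Add(-7, 4)), -2), -46) = Mul(Add(Mul(Mul(-8, Pow(10, Rational(1, 2))), -3), -2), -46) = Mul(Add(Mul(24, Pow(10, Rational(1, 2))), -2), -46) = Mul(Add(-2, Mul(24, Pow(10, Rational(1, 2)))), -46) = Add(92, Mul(-1104, Pow(10, Rational(1, 2))))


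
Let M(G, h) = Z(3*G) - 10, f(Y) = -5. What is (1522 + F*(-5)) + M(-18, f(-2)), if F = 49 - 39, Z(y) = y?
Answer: 1408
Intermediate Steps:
F = 10
M(G, h) = -10 + 3*G (M(G, h) = 3*G - 10 = -10 + 3*G)
(1522 + F*(-5)) + M(-18, f(-2)) = (1522 + 10*(-5)) + (-10 + 3*(-18)) = (1522 - 50) + (-10 - 54) = 1472 - 64 = 1408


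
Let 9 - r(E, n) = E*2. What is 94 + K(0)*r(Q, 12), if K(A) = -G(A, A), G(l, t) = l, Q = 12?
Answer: 94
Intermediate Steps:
K(A) = -A
r(E, n) = 9 - 2*E (r(E, n) = 9 - E*2 = 9 - 2*E)
94 + K(0)*r(Q, 12) = 94 + (-1*0)*(9 - 2*12) = 94 + 0*(9 - 24) = 94 + 0*(-15) = 94 + 0 = 94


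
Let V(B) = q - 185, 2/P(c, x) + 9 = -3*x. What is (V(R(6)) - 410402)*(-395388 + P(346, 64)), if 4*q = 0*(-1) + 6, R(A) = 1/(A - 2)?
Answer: 32630457335645/201 ≈ 1.6234e+11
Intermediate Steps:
R(A) = 1/(-2 + A)
q = 3/2 (q = (0*(-1) + 6)/4 = (0 + 6)/4 = (1/4)*6 = 3/2 ≈ 1.5000)
P(c, x) = 2/(-9 - 3*x)
V(B) = -367/2 (V(B) = 3/2 - 185 = -367/2)
(V(R(6)) - 410402)*(-395388 + P(346, 64)) = (-367/2 - 410402)*(-395388 - 2/(9 + 3*64)) = -821171*(-395388 - 2/(9 + 192))/2 = -821171*(-395388 - 2/201)/2 = -821171/2*(-79472990/201) = 32630457335645/201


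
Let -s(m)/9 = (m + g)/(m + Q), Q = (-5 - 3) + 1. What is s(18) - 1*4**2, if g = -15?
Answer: -203/11 ≈ -18.455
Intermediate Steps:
Q = -7 (Q = -8 + 1 = -7)
s(m) = -9*(-15 + m)/(-7 + m) (s(m) = -9*(m - 15)/(m - 7) = -9*(-15 + m)/(-7 + m))
s(18) - 1*4**2 = 9*(15 - 1*18)/(-7 + 18) - 1*4**2 = 9*(15 - 18)/11 - 1*16 = 9*(1/11)*(-3) - 16 = -27/11 - 16 = -203/11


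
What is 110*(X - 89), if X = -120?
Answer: -22990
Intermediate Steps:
110*(X - 89) = 110*(-120 - 89) = 110*(-209) = -22990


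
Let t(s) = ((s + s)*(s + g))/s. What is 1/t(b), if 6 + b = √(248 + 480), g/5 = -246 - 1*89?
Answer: -1681/5650066 - √182/2825033 ≈ -0.00030229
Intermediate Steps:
g = -1675 (g = 5*(-246 - 1*89) = 5*(-246 - 89) = 5*(-335) = -1675)
b = -6 + 2*√182 (b = -6 + √(248 + 480) = -6 + √728 = -6 + 2*√182 ≈ 20.981)
t(s) = -3350 + 2*s (t(s) = ((s + s)*(s - 1675))/s = ((2*s)*(-1675 + s))/s = (2*s*(-1675 + s))/s = -3350 + 2*s)
1/t(b) = 1/(-3350 + 2*(-6 + 2*√182)) = 1/(-3350 + (-12 + 4*√182)) = 1/(-3362 + 4*√182)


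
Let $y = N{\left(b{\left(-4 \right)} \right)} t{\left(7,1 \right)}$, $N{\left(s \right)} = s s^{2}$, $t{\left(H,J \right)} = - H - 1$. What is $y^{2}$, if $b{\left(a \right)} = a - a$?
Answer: $0$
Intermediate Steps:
$t{\left(H,J \right)} = -1 - H$
$b{\left(a \right)} = 0$
$N{\left(s \right)} = s^{3}$
$y = 0$ ($y = 0^{3} \left(-1 - 7\right) = 0 \left(-1 - 7\right) = 0 \left(-8\right) = 0$)
$y^{2} = 0^{2} = 0$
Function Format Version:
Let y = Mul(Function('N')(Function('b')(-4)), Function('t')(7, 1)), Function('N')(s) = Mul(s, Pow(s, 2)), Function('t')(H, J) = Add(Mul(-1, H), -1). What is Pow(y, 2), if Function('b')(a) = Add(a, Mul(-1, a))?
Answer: 0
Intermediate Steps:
Function('t')(H, J) = Add(-1, Mul(-1, H))
Function('b')(a) = 0
Function('N')(s) = Pow(s, 3)
y = 0 (y = Mul(Pow(0, 3), Add(-1, Mul(-1, 7))) = Mul(0, Add(-1, -7)) = Mul(0, -8) = 0)
Pow(y, 2) = Pow(0, 2) = 0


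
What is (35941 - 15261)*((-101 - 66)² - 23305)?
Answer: 94797120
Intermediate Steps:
(35941 - 15261)*((-101 - 66)² - 23305) = 20680*((-167)² - 23305) = 20680*(27889 - 23305) = 20680*4584 = 94797120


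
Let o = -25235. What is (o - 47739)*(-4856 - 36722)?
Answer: 3034112972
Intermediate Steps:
(o - 47739)*(-4856 - 36722) = (-25235 - 47739)*(-4856 - 36722) = -72974*(-41578) = 3034112972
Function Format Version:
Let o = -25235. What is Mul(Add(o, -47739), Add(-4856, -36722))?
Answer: 3034112972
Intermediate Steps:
Mul(Add(o, -47739), Add(-4856, -36722)) = Mul(Add(-25235, -47739), Add(-4856, -36722)) = Mul(-72974, -41578) = 3034112972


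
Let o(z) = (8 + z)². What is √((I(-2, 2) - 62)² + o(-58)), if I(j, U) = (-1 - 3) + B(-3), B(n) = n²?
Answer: √5749 ≈ 75.822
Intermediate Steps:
I(j, U) = 5 (I(j, U) = (-1 - 3) + (-3)² = -4 + 9 = 5)
√((I(-2, 2) - 62)² + o(-58)) = √((5 - 62)² + (8 - 58)²) = √((-57)² + (-50)²) = √(3249 + 2500) = √5749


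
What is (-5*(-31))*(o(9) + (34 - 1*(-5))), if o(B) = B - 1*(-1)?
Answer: 7595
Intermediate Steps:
o(B) = 1 + B (o(B) = B + 1 = 1 + B)
(-5*(-31))*(o(9) + (34 - 1*(-5))) = (-5*(-31))*((1 + 9) + (34 - 1*(-5))) = 155*(10 + (34 + 5)) = 155*(10 + 39) = 155*49 = 7595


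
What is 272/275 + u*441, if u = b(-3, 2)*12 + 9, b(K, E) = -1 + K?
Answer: -4729453/275 ≈ -17198.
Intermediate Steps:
u = -39 (u = (-1 - 3)*12 + 9 = -4*12 + 9 = -48 + 9 = -39)
272/275 + u*441 = 272/275 - 39*441 = 272*(1/275) - 17199 = 272/275 - 17199 = -4729453/275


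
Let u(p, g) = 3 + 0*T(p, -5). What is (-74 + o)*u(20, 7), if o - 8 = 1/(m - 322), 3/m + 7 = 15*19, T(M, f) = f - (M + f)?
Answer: -17724408/89513 ≈ -198.01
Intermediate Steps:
T(M, f) = -M (T(M, f) = f + (-M - f) = -M)
m = 3/278 (m = 3/(-7 + 15*19) = 3/(-7 + 285) = 3/278 ≈ 0.010791)
u(p, g) = 3 (u(p, g) = 3 + 0*(-p) = 3 + 0 = 3)
o = 715826/89513 (o = 8 + 1/(3/278 - 322) = 8 + 1/(-89513/278) = 8 - 278/89513 = 715826/89513 ≈ 7.9969)
(-74 + o)*u(20, 7) = (-74 + 715826/89513)*3 = -5908136/89513*3 = -17724408/89513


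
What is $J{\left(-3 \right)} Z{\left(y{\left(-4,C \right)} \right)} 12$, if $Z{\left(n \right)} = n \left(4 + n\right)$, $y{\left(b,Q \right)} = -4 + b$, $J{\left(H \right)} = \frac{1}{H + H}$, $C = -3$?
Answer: $-64$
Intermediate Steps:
$J{\left(H \right)} = \frac{1}{2 H}$
$J{\left(-3 \right)} Z{\left(y{\left(-4,C \right)} \right)} 12 = \frac{1}{2 \left(-3\right)} \left(-4 - 4\right) \left(4 - 8\right) 12 = \frac{1}{2} \left(- \frac{1}{3}\right) \left(- 8 \left(4 - 8\right)\right) 12 = - \frac{\left(-8\right) \left(-4\right)}{6} \cdot 12 = \left(- \frac{1}{6}\right) 32 \cdot 12 = \left(- \frac{16}{3}\right) 12 = -64$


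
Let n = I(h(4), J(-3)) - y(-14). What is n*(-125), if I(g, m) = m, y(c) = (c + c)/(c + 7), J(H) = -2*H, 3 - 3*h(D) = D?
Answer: -250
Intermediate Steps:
h(D) = 1 - D/3
y(c) = 2*c/(7 + c) (y(c) = (2*c)/(7 + c) = 2*c/(7 + c))
n = 2 (n = -2*(-3) - 2*(-14)/(7 - 14) = 6 - 2*(-14)/(-7) = 6 - 2*(-14)*(-1)/7 = 6 - 1*4 = 6 - 4 = 2)
n*(-125) = 2*(-125) = -250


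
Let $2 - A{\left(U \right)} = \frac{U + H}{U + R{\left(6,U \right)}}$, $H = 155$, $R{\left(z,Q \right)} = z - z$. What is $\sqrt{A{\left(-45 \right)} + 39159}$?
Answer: $\frac{\sqrt{352471}}{3} \approx 197.9$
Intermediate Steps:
$R{\left(z,Q \right)} = 0$
$A{\left(U \right)} = 2 - \frac{155 + U}{U}$ ($A{\left(U \right)} = 2 - \frac{U + 155}{U + 0} = 2 - \frac{155 + U}{U}$)
$\sqrt{A{\left(-45 \right)} + 39159} = \sqrt{\frac{-155 - 45}{-45} + 39159} = \sqrt{\left(- \frac{1}{45}\right) \left(-200\right) + 39159} = \sqrt{\frac{40}{9} + 39159} = \sqrt{\frac{352471}{9}} = \frac{\sqrt{352471}}{3}$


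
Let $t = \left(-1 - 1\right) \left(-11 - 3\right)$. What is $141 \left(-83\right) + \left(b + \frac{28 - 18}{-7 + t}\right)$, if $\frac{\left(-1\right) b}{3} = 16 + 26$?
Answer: $- \frac{248399}{21} \approx -11829.0$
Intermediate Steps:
$t = 28$ ($t = \left(-2\right) \left(-14\right) = 28$)
$b = -126$ ($b = - 3 \left(16 + 26\right) = \left(-3\right) 42 = -126$)
$141 \left(-83\right) + \left(b + \frac{28 - 18}{-7 + t}\right) = 141 \left(-83\right) - \left(126 - \frac{28 - 18}{-7 + 28}\right) = -11703 - \left(126 - \frac{10}{21}\right) = -11703 + \left(-126 + 10 \cdot \frac{1}{21}\right) = -11703 + \left(-126 + \frac{10}{21}\right) = -11703 - \frac{2636}{21} = - \frac{248399}{21}$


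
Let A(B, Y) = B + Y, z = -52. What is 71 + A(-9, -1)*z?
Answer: 591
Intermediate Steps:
71 + A(-9, -1)*z = 71 + (-9 - 1)*(-52) = 71 - 10*(-52) = 71 + 520 = 591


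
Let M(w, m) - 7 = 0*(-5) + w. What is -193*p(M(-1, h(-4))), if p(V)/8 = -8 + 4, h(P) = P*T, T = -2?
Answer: 6176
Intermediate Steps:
h(P) = -2*P (h(P) = P*(-2) = -2*P)
M(w, m) = 7 + w (M(w, m) = 7 + (0*(-5) + w) = 7 + (0 + w) = 7 + w)
p(V) = -32 (p(V) = 8*(-8 + 4) = 8*(-4) = -32)
-193*p(M(-1, h(-4))) = -193*(-32) = 6176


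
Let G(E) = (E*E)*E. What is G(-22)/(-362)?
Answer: 5324/181 ≈ 29.414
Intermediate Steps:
G(E) = E**3 (G(E) = E**2*E = E**3)
G(-22)/(-362) = (-22)**3/(-362) = -10648*(-1/362) = 5324/181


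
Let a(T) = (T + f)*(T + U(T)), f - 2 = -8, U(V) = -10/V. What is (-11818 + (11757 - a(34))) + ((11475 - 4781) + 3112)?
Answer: 149621/17 ≈ 8801.2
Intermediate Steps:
f = -6 (f = 2 - 8 = -6)
a(T) = (-6 + T)*(T - 10/T) (a(T) = (T - 6)*(T - 10/T) = (-6 + T)*(T - 10/T))
(-11818 + (11757 - a(34))) + ((11475 - 4781) + 3112) = (-11818 + (11757 - (-10 + 34² - 6*34 + 60/34))) + ((11475 - 4781) + 3112) = (-11818 + (11757 - (-10 + 1156 - 204 + 60*(1/34)))) + (6694 + 3112) = (-11818 + (11757 - (-10 + 1156 - 204 + 30/17))) + 9806 = (-11818 + (11757 - 1*16044/17)) + 9806 = (-11818 + (11757 - 16044/17)) + 9806 = (-11818 + 183825/17) + 9806 = -17081/17 + 9806 = 149621/17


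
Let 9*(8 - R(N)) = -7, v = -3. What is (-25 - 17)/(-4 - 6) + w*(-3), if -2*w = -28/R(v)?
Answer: -231/395 ≈ -0.58481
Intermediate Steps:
R(N) = 79/9 (R(N) = 8 - ⅑*(-7) = 8 + 7/9 = 79/9)
w = 126/79 (w = -(-14)/79/9 = -(-14)*9/79 = -½*(-252/79) = 126/79 ≈ 1.5949)
(-25 - 17)/(-4 - 6) + w*(-3) = (-25 - 17)/(-4 - 6) + (126/79)*(-3) = -42/(-10) - 378/79 = -42*(-⅒) - 378/79 = 21/5 - 378/79 = -231/395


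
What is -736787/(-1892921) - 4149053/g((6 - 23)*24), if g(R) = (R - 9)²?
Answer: -7725710399170/329158139769 ≈ -23.471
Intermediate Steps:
g(R) = (-9 + R)²
-736787/(-1892921) - 4149053/g((6 - 23)*24) = -736787/(-1892921) - 4149053/(-9 + (6 - 23)*24)² = -736787*(-1/1892921) - 4149053/(-9 - 17*24)² = 736787/1892921 - 4149053/(-9 - 408)² = 736787/1892921 - 4149053/((-417)²) = 736787/1892921 - 4149053/173889 = -7725710399170/329158139769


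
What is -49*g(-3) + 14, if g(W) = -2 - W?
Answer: -35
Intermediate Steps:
-49*g(-3) + 14 = -49*(-2 - 1*(-3)) + 14 = -49*(-2 + 3) + 14 = -49*1 + 14 = -49 + 14 = -35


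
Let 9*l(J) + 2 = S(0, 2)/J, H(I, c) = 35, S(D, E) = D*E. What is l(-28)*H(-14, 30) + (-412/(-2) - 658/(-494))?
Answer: 443609/2223 ≈ 199.55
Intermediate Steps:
l(J) = -2/9 (l(J) = -2/9 + ((0*2)/J)/9 = -2/9 + (0/J)/9 = -2/9 + (⅑)*0 = -2/9 + 0 = -2/9)
l(-28)*H(-14, 30) + (-412/(-2) - 658/(-494)) = -2/9*35 + (-412/(-2) - 658/(-494)) = -70/9 + (-412*(-½) - 658*(-1/494)) = -70/9 + (206 + 329/247) = -70/9 + 51211/247 = 443609/2223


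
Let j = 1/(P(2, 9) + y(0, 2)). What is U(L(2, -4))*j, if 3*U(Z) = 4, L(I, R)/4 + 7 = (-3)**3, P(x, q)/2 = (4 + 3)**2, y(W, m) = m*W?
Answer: 2/147 ≈ 0.013605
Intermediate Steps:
y(W, m) = W*m
P(x, q) = 98 (P(x, q) = 2*(4 + 3)**2 = 2*7**2 = 2*49 = 98)
L(I, R) = -136 (L(I, R) = -28 + 4*(-3)**3 = -28 + 4*(-27) = -28 - 108 = -136)
U(Z) = 4/3 (U(Z) = (1/3)*4 = 4/3)
j = 1/98 (j = 1/(98 + 0*2) = 1/(98 + 0) = 1/98 ≈ 0.010204)
U(L(2, -4))*j = (4/3)*(1/98) = 2/147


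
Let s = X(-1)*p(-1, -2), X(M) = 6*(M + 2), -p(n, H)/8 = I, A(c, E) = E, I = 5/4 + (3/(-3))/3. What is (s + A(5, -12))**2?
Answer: 3136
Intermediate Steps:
I = 11/12 (I = 5*(1/4) + (3*(-1/3))*(1/3) = 5/4 - 1*1/3 = 5/4 - 1/3 = 11/12 ≈ 0.91667)
p(n, H) = -22/3 (p(n, H) = -8*11/12 = -22/3)
X(M) = 12 + 6*M (X(M) = 6*(2 + M) = 12 + 6*M)
s = -44 (s = (12 + 6*(-1))*(-22/3) = (12 - 6)*(-22/3) = 6*(-22/3) = -44)
(s + A(5, -12))**2 = (-44 - 12)**2 = (-56)**2 = 3136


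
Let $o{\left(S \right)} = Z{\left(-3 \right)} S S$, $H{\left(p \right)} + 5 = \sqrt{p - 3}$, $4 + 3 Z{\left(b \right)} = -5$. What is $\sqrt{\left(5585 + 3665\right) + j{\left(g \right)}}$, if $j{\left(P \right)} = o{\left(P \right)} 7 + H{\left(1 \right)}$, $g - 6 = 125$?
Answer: $\sqrt{-351136 + i \sqrt{2}} \approx 0.001 + 592.57 i$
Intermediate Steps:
$g = 131$ ($g = 6 + 125 = 131$)
$Z{\left(b \right)} = -3$ ($Z{\left(b \right)} = - \frac{4}{3} + \frac{1}{3} \left(-5\right) = - \frac{4}{3} - \frac{5}{3} = -3$)
$H{\left(p \right)} = -5 + \sqrt{-3 + p}$ ($H{\left(p \right)} = -5 + \sqrt{p - 3} = -5 + \sqrt{-3 + p}$)
$o{\left(S \right)} = - 3 S^{2}$ ($o{\left(S \right)} = - 3 S S = - 3 S^{2}$)
$j{\left(P \right)} = -5 - 21 P^{2} + i \sqrt{2}$ ($j{\left(P \right)} = - 3 P^{2} \cdot 7 - \left(5 - \sqrt{-3 + 1}\right) = - 21 P^{2} - \left(5 - \sqrt{-2}\right) = - 21 P^{2} - \left(5 - i \sqrt{2}\right) = -5 - 21 P^{2} + i \sqrt{2}$)
$\sqrt{\left(5585 + 3665\right) + j{\left(g \right)}} = \sqrt{\left(5585 + 3665\right) - \left(5 + 360381 - i \sqrt{2}\right)} = \sqrt{9250 - \left(360386 - i \sqrt{2}\right)} = \sqrt{-351136 + i \sqrt{2}}$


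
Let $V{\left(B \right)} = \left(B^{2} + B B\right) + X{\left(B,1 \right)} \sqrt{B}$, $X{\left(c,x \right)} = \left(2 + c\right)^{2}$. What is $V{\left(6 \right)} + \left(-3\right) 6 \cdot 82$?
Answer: $-1404 + 64 \sqrt{6} \approx -1247.2$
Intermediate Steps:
$V{\left(B \right)} = 2 B^{2} + \sqrt{B} \left(2 + B\right)^{2}$ ($V{\left(B \right)} = \left(B^{2} + B B\right) + \left(2 + B\right)^{2} \sqrt{B} = \left(B^{2} + B^{2}\right) + \sqrt{B} \left(2 + B\right)^{2} = 2 B^{2} + \sqrt{B} \left(2 + B\right)^{2}$)
$V{\left(6 \right)} + \left(-3\right) 6 \cdot 82 = \left(2 \cdot 6^{2} + \sqrt{6} \left(2 + 6\right)^{2}\right) + \left(-3\right) 6 \cdot 82 = \left(2 \cdot 36 + \sqrt{6} \cdot 8^{2}\right) - 1476 = \left(72 + \sqrt{6} \cdot 64\right) - 1476 = \left(72 + 64 \sqrt{6}\right) - 1476 = -1404 + 64 \sqrt{6}$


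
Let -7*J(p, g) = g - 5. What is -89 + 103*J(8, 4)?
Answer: -520/7 ≈ -74.286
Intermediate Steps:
J(p, g) = 5/7 - g/7 (J(p, g) = -(g - 5)/7 = -(-5 + g)/7 = 5/7 - g/7)
-89 + 103*J(8, 4) = -89 + 103*(5/7 - ⅐*4) = -89 + 103*(5/7 - 4/7) = -89 + 103*(⅐) = -89 + 103/7 = -520/7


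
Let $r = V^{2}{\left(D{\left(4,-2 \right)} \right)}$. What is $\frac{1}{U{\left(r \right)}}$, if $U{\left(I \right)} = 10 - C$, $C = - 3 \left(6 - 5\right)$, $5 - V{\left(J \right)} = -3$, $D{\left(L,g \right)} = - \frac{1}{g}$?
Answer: $\frac{1}{13} \approx 0.076923$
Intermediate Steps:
$V{\left(J \right)} = 8$ ($V{\left(J \right)} = 5 - -3 = 5 + 3 = 8$)
$C = -3$ ($C = \left(-3\right) 1 = -3$)
$r = 64$ ($r = 8^{2} = 64$)
$U{\left(I \right)} = 13$ ($U{\left(I \right)} = 10 - -3 = 10 + 3 = 13$)
$\frac{1}{U{\left(r \right)}} = \frac{1}{13}$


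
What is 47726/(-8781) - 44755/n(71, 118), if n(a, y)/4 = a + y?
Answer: -143024837/2212812 ≈ -64.635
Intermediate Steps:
n(a, y) = 4*a + 4*y (n(a, y) = 4*(a + y) = 4*a + 4*y)
47726/(-8781) - 44755/n(71, 118) = 47726/(-8781) - 44755/(4*71 + 4*118) = 47726*(-1/8781) - 44755/(284 + 472) = -47726/8781 - 44755/756 = -143024837/2212812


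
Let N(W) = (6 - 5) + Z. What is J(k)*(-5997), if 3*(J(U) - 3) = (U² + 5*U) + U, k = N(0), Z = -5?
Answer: -1999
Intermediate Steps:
N(W) = -4 (N(W) = (6 - 5) - 5 = 1 - 5 = -4)
k = -4
J(U) = 3 + 2*U + U²/3 (J(U) = 3 + ((U² + 5*U) + U)/3 = 3 + (U² + 6*U)/3 = 3 + (2*U + U²/3) = 3 + 2*U + U²/3)
J(k)*(-5997) = (3 + 2*(-4) + (⅓)*(-4)²)*(-5997) = (3 - 8 + (⅓)*16)*(-5997) = (3 - 8 + 16/3)*(-5997) = (⅓)*(-5997) = -1999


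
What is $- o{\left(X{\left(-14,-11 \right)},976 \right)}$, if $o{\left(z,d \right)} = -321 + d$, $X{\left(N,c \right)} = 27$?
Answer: $-655$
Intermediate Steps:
$- o{\left(X{\left(-14,-11 \right)},976 \right)} = - (-321 + 976) = \left(-1\right) 655 = -655$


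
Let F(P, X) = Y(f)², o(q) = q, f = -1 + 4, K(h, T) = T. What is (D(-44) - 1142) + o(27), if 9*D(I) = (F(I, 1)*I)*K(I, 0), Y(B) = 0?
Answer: -1115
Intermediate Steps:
f = 3
F(P, X) = 0 (F(P, X) = 0² = 0)
D(I) = 0 (D(I) = ((0*I)*0)/9 = (0*0)/9 = (⅑)*0 = 0)
(D(-44) - 1142) + o(27) = (0 - 1142) + 27 = -1142 + 27 = -1115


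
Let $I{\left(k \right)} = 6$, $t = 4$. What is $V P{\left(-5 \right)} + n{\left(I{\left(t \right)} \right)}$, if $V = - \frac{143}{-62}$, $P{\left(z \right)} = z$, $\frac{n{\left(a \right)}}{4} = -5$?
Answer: $- \frac{1955}{62} \approx -31.532$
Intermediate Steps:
$n{\left(a \right)} = -20$ ($n{\left(a \right)} = 4 \left(-5\right) = -20$)
$V = \frac{143}{62}$ ($V = \left(-143\right) \left(- \frac{1}{62}\right) = \frac{143}{62} \approx 2.3064$)
$V P{\left(-5 \right)} + n{\left(I{\left(t \right)} \right)} = \frac{143}{62} \left(-5\right) - 20 = - \frac{715}{62} - 20 = - \frac{1955}{62}$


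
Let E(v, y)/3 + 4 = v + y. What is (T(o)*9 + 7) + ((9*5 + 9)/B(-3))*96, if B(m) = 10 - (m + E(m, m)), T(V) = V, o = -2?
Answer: 4711/43 ≈ 109.56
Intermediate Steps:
E(v, y) = -12 + 3*v + 3*y (E(v, y) = -12 + 3*(v + y) = -12 + (3*v + 3*y) = -12 + 3*v + 3*y)
B(m) = 22 - 7*m (B(m) = 10 - (m + (-12 + 3*m + 3*m)) = 10 - (m + (-12 + 6*m)) = 10 - (-12 + 7*m) = 10 + (12 - 7*m) = 22 - 7*m)
(T(o)*9 + 7) + ((9*5 + 9)/B(-3))*96 = (-2*9 + 7) + ((9*5 + 9)/(22 - 7*(-3)))*96 = (-18 + 7) + ((45 + 9)/(22 + 21))*96 = -11 + (54/43)*96 = -11 + 5184/43 = 4711/43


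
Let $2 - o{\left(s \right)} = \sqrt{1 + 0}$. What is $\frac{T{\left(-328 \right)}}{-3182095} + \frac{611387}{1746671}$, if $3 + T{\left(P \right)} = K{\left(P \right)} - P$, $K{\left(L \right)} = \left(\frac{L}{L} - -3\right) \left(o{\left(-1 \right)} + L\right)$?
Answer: $\frac{1947208493358}{5558073055745} \approx 0.35034$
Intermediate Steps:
$o{\left(s \right)} = 1$ ($o{\left(s \right)} = 2 - \sqrt{1 + 0} = 2 - \sqrt{1} = 2 - 1 = 1$)
$K{\left(L \right)} = 4 + 4 L$ ($K{\left(L \right)} = \left(\frac{L}{L} - -3\right) \left(1 + L\right) = \left(1 + 3\right) \left(1 + L\right) = 4 \left(1 + L\right) = 4 + 4 L$)
$T{\left(P \right)} = 1 + 3 P$ ($T{\left(P \right)} = -3 + \left(\left(4 + 4 P\right) - P\right) = -3 + \left(4 + 3 P\right) = 1 + 3 P$)
$\frac{T{\left(-328 \right)}}{-3182095} + \frac{611387}{1746671} = \frac{1 + 3 \left(-328\right)}{-3182095} + \frac{611387}{1746671} = \left(1 - 984\right) \left(- \frac{1}{3182095}\right) + 611387 \cdot \frac{1}{1746671} = \left(-983\right) \left(- \frac{1}{3182095}\right) + \frac{611387}{1746671} = \frac{983}{3182095} + \frac{611387}{1746671} = \frac{1947208493358}{5558073055745}$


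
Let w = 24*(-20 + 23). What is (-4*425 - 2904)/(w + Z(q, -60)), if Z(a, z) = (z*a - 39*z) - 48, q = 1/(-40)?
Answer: -9208/4731 ≈ -1.9463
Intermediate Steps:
q = -1/40 ≈ -0.025000
w = 72 (w = 24*3 = 72)
Z(a, z) = -48 - 39*z + a*z (Z(a, z) = (a*z - 39*z) - 48 = (-39*z + a*z) - 48 = -48 - 39*z + a*z)
(-4*425 - 2904)/(w + Z(q, -60)) = (-4*425 - 2904)/(72 + (-48 - 39*(-60) - 1/40*(-60))) = (-1700 - 2904)/(72 + (-48 + 2340 + 3/2)) = -4604/(72 + 4587/2) = -4604/4731/2 = -4604*2/4731 = -9208/4731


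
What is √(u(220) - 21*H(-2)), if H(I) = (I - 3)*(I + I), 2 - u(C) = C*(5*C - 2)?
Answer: I*√241978 ≈ 491.91*I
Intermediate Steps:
u(C) = 2 - C*(-2 + 5*C) (u(C) = 2 - C*(5*C - 2) = 2 - C*(-2 + 5*C))
H(I) = 2*I*(-3 + I) (H(I) = (-3 + I)*(2*I) = 2*I*(-3 + I))
√(u(220) - 21*H(-2)) = √((2 - 5*220² + 2*220) - 42*(-2)*(-3 - 2)) = √((2 - 5*48400 + 440) - 42*(-2)*(-5)) = √((2 - 242000 + 440) - 21*20) = √(-241558 - 420) = √(-241978) = I*√241978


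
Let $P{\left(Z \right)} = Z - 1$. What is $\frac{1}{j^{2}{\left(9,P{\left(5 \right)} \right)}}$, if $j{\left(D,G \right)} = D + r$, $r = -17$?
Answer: $\frac{1}{64} \approx 0.015625$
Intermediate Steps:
$P{\left(Z \right)} = -1 + Z$
$j{\left(D,G \right)} = -17 + D$ ($j{\left(D,G \right)} = D - 17 = -17 + D$)
$\frac{1}{j^{2}{\left(9,P{\left(5 \right)} \right)}} = \frac{1}{\left(-17 + 9\right)^{2}} = \frac{1}{\left(-8\right)^{2}} = \frac{1}{64}$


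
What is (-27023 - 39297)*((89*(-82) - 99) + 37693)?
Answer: -2009230720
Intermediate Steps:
(-27023 - 39297)*((89*(-82) - 99) + 37693) = -66320*((-7298 - 99) + 37693) = -66320*(-7397 + 37693) = -66320*30296 = -2009230720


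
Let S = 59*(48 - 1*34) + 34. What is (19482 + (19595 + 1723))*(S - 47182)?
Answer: -1889937600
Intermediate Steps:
S = 860 (S = 59*(48 - 34) + 34 = 59*14 + 34 = 826 + 34 = 860)
(19482 + (19595 + 1723))*(S - 47182) = (19482 + (19595 + 1723))*(860 - 47182) = (19482 + 21318)*(-46322) = 40800*(-46322) = -1889937600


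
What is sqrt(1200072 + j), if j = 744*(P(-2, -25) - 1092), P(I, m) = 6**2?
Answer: 2*sqrt(103602) ≈ 643.75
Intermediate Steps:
P(I, m) = 36
j = -785664 (j = 744*(36 - 1092) = 744*(-1056) = -785664)
sqrt(1200072 + j) = sqrt(1200072 - 785664) = sqrt(414408) = 2*sqrt(103602)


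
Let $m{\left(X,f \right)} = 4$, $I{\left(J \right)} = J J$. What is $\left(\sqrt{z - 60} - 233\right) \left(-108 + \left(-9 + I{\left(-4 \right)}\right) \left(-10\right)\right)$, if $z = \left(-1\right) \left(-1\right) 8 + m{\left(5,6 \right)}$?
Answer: $41474 - 712 i \sqrt{3} \approx 41474.0 - 1233.2 i$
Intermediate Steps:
$I{\left(J \right)} = J^{2}$
$z = 12$ ($z = \left(-1\right) \left(-1\right) 8 + 4 = 1 \cdot 8 + 4 = 8 + 4 = 12$)
$\left(\sqrt{z - 60} - 233\right) \left(-108 + \left(-9 + I{\left(-4 \right)}\right) \left(-10\right)\right) = \left(\sqrt{12 - 60} - 233\right) \left(-108 + \left(-9 + \left(-4\right)^{2}\right) \left(-10\right)\right) = \left(\sqrt{-48} - 233\right) \left(-108 + \left(-9 + 16\right) \left(-10\right)\right) = \left(4 i \sqrt{3} - 233\right) \left(-108 + 7 \left(-10\right)\right) = \left(-233 + 4 i \sqrt{3}\right) \left(-108 - 70\right) = \left(-233 + 4 i \sqrt{3}\right) \left(-178\right) = 41474 - 712 i \sqrt{3}$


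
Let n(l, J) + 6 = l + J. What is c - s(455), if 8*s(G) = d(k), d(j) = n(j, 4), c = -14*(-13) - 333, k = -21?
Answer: -1185/8 ≈ -148.13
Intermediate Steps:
c = -151 (c = 182 - 333 = -151)
n(l, J) = -6 + J + l (n(l, J) = -6 + (l + J) = -6 + (J + l) = -6 + J + l)
d(j) = -2 + j (d(j) = -6 + 4 + j = -2 + j)
s(G) = -23/8 (s(G) = (-2 - 21)/8 = (1/8)*(-23) = -23/8)
c - s(455) = -151 - 1*(-23/8) = -151 + 23/8 = -1185/8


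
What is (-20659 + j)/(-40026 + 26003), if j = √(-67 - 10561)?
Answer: 20659/14023 - 2*I*√2657/14023 ≈ 1.4732 - 0.0073517*I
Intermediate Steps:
j = 2*I*√2657 (j = √(-10628) = 2*I*√2657 ≈ 103.09*I)
(-20659 + j)/(-40026 + 26003) = (-20659 + 2*I*√2657)/(-40026 + 26003) = (-20659 + 2*I*√2657)/(-14023) = (-20659 + 2*I*√2657)*(-1/14023) = 20659/14023 - 2*I*√2657/14023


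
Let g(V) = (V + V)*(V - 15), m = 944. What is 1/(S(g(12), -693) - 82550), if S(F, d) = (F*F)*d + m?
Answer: -1/3674118 ≈ -2.7217e-7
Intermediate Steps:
g(V) = 2*V*(-15 + V) (g(V) = (2*V)*(-15 + V) = 2*V*(-15 + V))
S(F, d) = 944 + d*F² (S(F, d) = (F*F)*d + 944 = F²*d + 944 = d*F² + 944 = 944 + d*F²)
1/(S(g(12), -693) - 82550) = 1/((944 - 693*576*(-15 + 12)²) - 82550) = 1/((944 - 693*(2*12*(-3))²) - 82550) = 1/((944 - 693*(-72)²) - 82550) = 1/((944 - 693*5184) - 82550) = 1/((944 - 3592512) - 82550) = 1/(-3591568 - 82550) = 1/(-3674118) = -1/3674118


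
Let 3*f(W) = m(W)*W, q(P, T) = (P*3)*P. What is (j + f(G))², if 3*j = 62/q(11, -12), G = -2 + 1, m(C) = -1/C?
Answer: 90601/1185921 ≈ 0.076397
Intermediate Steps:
q(P, T) = 3*P² (q(P, T) = (3*P)*P = 3*P²)
G = -1
f(W) = -⅓ (f(W) = ((-1/W)*W)/3 = (⅓)*(-1) = -⅓)
j = 62/1089 (j = (62/((3*11²)))/3 = (62/((3*121)))/3 = (62/363)/3 = (62*(1/363))/3 = (⅓)*(62/363) = 62/1089 ≈ 0.056933)
(j + f(G))² = (62/1089 - ⅓)² = (-301/1089)² = 90601/1185921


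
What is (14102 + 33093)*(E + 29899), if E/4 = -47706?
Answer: -7594855375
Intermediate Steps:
E = -190824 (E = 4*(-47706) = -190824)
(14102 + 33093)*(E + 29899) = (14102 + 33093)*(-190824 + 29899) = 47195*(-160925) = -7594855375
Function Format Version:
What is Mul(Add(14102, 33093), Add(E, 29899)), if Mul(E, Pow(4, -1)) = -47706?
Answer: -7594855375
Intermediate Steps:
E = -190824 (E = Mul(4, -47706) = -190824)
Mul(Add(14102, 33093), Add(E, 29899)) = Mul(Add(14102, 33093), Add(-190824, 29899)) = Mul(47195, -160925) = -7594855375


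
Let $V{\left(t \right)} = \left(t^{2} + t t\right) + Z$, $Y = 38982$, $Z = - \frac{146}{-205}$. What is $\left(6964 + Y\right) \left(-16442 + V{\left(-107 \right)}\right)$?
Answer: $\frac{60815320196}{205} \approx 2.9666 \cdot 10^{8}$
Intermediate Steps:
$Z = \frac{146}{205}$ ($Z = \left(-146\right) \left(- \frac{1}{205}\right) = \frac{146}{205} \approx 0.7122$)
$V{\left(t \right)} = \frac{146}{205} + 2 t^{2}$ ($V{\left(t \right)} = \left(t^{2} + t t\right) + \frac{146}{205} = \left(t^{2} + t^{2}\right) + \frac{146}{205} = 2 t^{2} + \frac{146}{205} = \frac{146}{205} + 2 t^{2}$)
$\left(6964 + Y\right) \left(-16442 + V{\left(-107 \right)}\right) = \left(6964 + 38982\right) \left(-16442 + \left(\frac{146}{205} + 2 \left(-107\right)^{2}\right)\right) = 45946 \left(-16442 + \left(\frac{146}{205} + 2 \cdot 11449\right)\right) = 45946 \left(-16442 + \left(\frac{146}{205} + 22898\right)\right) = 45946 \left(-16442 + \frac{4694236}{205}\right) = 45946 \cdot \frac{1323626}{205} = \frac{60815320196}{205}$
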